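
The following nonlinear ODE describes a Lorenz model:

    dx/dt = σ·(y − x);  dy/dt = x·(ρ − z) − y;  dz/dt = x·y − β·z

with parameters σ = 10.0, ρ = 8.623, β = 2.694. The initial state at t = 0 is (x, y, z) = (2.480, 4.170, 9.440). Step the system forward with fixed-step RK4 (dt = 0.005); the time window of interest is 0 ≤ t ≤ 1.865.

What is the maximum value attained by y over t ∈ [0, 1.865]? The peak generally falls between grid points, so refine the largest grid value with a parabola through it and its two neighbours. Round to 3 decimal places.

max y = 5.191

t=0.000: state=(2.480, 4.170, 9.440)
step 1 (dt=0.005): k1=(16.900, -6.196, -15.090), k2=(16.323, -6.120, -14.851), k3=(16.339, -6.121, -14.858), k4=(15.777, -6.042, -14.627); state += dt/6·(k1+2k2+2k3+k4)
t=0.005: state=(2.562, 4.139, 9.366)
t=0.010: state=(2.638, 4.110, 9.294)
t=0.015: state=(2.709, 4.081, 9.224)
continuing one RK4 step at a time; state shown every 20 steps (Δt=0.1):
t=0.100: state=(3.367, 3.732, 8.254)
t=0.200: state=(3.551, 3.647, 7.423)
t=0.300: state=(3.665, 3.820, 6.846)
t=0.400: state=(3.881, 4.157, 6.546)
t=0.500: state=(4.206, 4.569, 6.550)
t=0.600: state=(4.579, 4.947, 6.846)
t=0.700: state=(4.904, 5.168, 7.349)
t=0.800: state=(5.077, 5.149, 7.888)
t=0.900: state=(5.044, 4.912, 8.268)
t=1.000: state=(4.838, 4.575, 8.370)
t=1.100: state=(4.558, 4.281, 8.210)
t=1.200: state=(4.313, 4.112, 7.893)
t=1.300: state=(4.169, 4.086, 7.543)
t=1.400: state=(4.147, 4.183, 7.263)
t=1.500: state=(4.233, 4.362, 7.115)
t=1.600: state=(4.390, 4.569, 7.124)
t=1.700: state=(4.571, 4.744, 7.276)
t=1.800: state=(4.720, 4.837, 7.516)
t=1.865: state=(4.778, 4.838, 7.681)
largest grid value and its neighbours: y(0.735)=5.19015, y(0.740)=5.19079, y(0.745)=5.19078
parabola through these three points peaks at t≈0.742 with y≈5.19087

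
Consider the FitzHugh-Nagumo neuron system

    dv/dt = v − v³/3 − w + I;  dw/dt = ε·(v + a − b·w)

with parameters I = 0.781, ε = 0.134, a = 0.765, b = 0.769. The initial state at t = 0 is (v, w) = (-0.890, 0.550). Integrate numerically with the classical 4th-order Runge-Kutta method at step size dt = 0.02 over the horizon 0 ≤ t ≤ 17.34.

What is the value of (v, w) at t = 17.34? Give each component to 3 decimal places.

(v, w) = (1.239, 1.544)

t=0.000: state=(-0.890, 0.550)
step 1 (dt=0.02): k1=(-0.424, -0.073), k2=(-0.424, -0.074), k3=(-0.424, -0.074), k4=(-0.424, -0.074); state += dt/6·(k1+2k2+2k3+k4)
t=0.020: state=(-0.898, 0.549)
t=0.040: state=(-0.907, 0.547)
t=0.060: state=(-0.915, 0.546)
continuing one RK4 step at a time; state shown every 50 steps (Δt=1):
t=1.000: state=(-1.260, 0.455)
t=2.000: state=(-1.402, 0.335)
t=3.000: state=(-1.383, 0.222)
t=4.000: state=(-1.306, 0.126)
t=5.000: state=(-1.205, 0.051)
t=6.000: state=(-1.089, -0.003)
t=7.000: state=(-0.952, -0.035)
t=8.000: state=(-0.777, -0.045)
t=9.000: state=(-0.517, -0.026)
t=10.000: state=(-0.022, 0.036)
t=11.000: state=(1.036, 0.189)
t=12.000: state=(1.788, 0.461)
t=13.000: state=(1.792, 0.744)
t=14.000: state=(1.684, 0.990)
t=15.000: state=(1.563, 1.197)
t=16.000: state=(1.433, 1.368)
t=17.000: state=(1.291, 1.505)
t=17.340: state=(1.239, 1.544)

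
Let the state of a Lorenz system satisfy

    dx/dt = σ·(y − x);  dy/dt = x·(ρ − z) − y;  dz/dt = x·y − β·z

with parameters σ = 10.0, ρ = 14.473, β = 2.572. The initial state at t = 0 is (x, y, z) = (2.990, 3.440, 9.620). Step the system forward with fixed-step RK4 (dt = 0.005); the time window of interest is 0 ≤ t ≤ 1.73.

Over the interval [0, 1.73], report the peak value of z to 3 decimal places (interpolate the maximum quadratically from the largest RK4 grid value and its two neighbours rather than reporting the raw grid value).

t=0.000: state=(2.990, 3.440, 9.620)
step 1 (dt=0.005): k1=(4.500, 11.070, -14.457), k2=(4.664, 11.206, -14.242), k3=(4.664, 11.206, -14.241), k4=(4.827, 11.342, -14.025); state += dt/6·(k1+2k2+2k3+k4)
t=0.005: state=(3.013, 3.496, 9.549)
t=0.010: state=(3.038, 3.553, 9.480)
t=0.015: state=(3.065, 3.612, 9.413)
continuing one RK4 step at a time; state shown every 20 steps (Δt=0.1):
t=0.100: state=(3.757, 4.837, 8.659)
t=0.200: state=(5.139, 6.799, 8.989)
t=0.300: state=(6.936, 8.729, 11.181)
t=0.400: state=(8.287, 8.942, 14.829)
t=0.500: state=(7.950, 6.667, 17.236)
t=0.600: state=(6.173, 4.208, 16.662)
t=0.700: state=(4.486, 3.199, 14.540)
t=0.800: state=(3.664, 3.287, 12.358)
t=0.900: state=(3.663, 4.007, 10.705)
t=1.000: state=(4.306, 5.230, 9.887)
t=1.100: state=(5.465, 6.816, 10.255)
t=1.200: state=(6.852, 8.149, 12.081)
t=1.300: state=(7.747, 8.087, 14.738)
t=1.400: state=(7.397, 6.412, 16.341)
t=1.500: state=(6.086, 4.646, 15.884)
t=1.600: state=(4.833, 3.863, 14.262)
t=1.700: state=(4.218, 3.957, 12.540)
t=1.730: state=(4.170, 4.107, 12.096)
largest grid value and its neighbours: z(0.520)=17.34377, z(0.525)=17.35048, z(0.530)=17.34947
parabola through these three points peaks at t≈0.527 with z≈17.35101

max z = 17.351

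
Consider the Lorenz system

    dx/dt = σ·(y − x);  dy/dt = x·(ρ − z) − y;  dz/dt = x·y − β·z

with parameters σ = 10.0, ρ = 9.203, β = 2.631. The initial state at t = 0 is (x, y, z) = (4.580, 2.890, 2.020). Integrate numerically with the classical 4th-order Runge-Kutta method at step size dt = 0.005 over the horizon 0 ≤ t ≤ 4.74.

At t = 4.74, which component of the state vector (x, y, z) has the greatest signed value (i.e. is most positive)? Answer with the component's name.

t=0.000: state=(4.580, 2.890, 2.020)
step 1 (dt=0.005): k1=(-16.900, 30.008, 7.922), k2=(-15.727, 29.540, 8.088), k3=(-15.768, 29.560, 8.090), k4=(-14.634, 29.112, 8.253); state += dt/6·(k1+2k2+2k3+k4)
t=0.005: state=(4.501, 3.038, 2.060)
t=0.010: state=(4.433, 3.181, 2.103)
t=0.015: state=(4.376, 3.321, 2.146)
continuing one RK4 step at a time; state shown every 40 steps (Δt=0.2):
t=0.200: state=(5.755, 7.256, 5.304)
t=0.400: state=(7.226, 6.604, 11.286)
t=0.600: state=(4.345, 2.857, 10.703)
t=0.800: state=(2.636, 2.366, 7.535)
t=1.000: state=(2.857, 3.284, 5.599)
t=1.200: state=(4.200, 5.070, 5.637)
t=1.400: state=(5.825, 6.355, 8.103)
t=1.600: state=(5.646, 4.990, 10.136)
t=1.800: state=(4.162, 3.563, 9.081)
t=2.000: state=(3.592, 3.609, 7.401)
t=2.200: state=(4.078, 4.499, 6.765)
t=2.400: state=(5.006, 5.419, 7.607)
t=2.600: state=(5.354, 5.243, 8.961)
t=2.800: state=(4.744, 4.354, 9.047)
t=3.000: state=(4.169, 4.031, 8.153)
t=3.200: state=(4.217, 4.381, 7.513)
t=3.400: state=(4.679, 4.929, 7.690)
t=3.600: state=(5.012, 5.058, 8.391)
t=3.800: state=(4.846, 4.667, 8.713)
t=4.000: state=(4.487, 4.349, 8.374)
t=4.200: state=(4.384, 4.419, 7.930)
t=4.400: state=(4.576, 4.708, 7.866)
t=4.600: state=(4.802, 4.870, 8.178)
t=4.740: state=(4.831, 4.804, 8.399)
compare at T: x=4.831, y=4.804, z=8.399

largest component: z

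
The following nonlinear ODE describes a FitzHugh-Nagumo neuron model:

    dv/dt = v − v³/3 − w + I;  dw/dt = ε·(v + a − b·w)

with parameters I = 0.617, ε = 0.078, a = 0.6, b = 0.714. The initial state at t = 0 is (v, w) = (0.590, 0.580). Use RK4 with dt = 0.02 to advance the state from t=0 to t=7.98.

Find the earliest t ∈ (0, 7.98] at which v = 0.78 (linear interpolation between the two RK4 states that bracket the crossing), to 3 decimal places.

t=0.000: state=(0.590, 0.580)
step 1 (dt=0.02): k1=(0.559, 0.061), k2=(0.562, 0.061), k3=(0.562, 0.061), k4=(0.565, 0.061); state += dt/6·(k1+2k2+2k3+k4)
t=0.020: state=(0.601, 0.581)
t=0.040: state=(0.613, 0.582)
t=0.060: state=(0.624, 0.584)
t=0.300: state=(0.770, 0.600)
next step: t=0.320: state=(0.783, 0.602) — v has crossed 0.78
linear interpolation between t=0.300 (0.76988) and t=0.320 (0.78261) → t≈0.316

t = 0.316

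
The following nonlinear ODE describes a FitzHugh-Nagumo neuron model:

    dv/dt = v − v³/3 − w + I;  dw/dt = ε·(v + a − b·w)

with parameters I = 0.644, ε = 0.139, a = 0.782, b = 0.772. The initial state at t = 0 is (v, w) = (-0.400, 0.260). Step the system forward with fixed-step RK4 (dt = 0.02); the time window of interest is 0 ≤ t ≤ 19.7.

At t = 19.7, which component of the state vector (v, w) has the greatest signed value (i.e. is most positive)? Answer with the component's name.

t=0.000: state=(-0.400, 0.260)
step 1 (dt=0.02): k1=(0.005, 0.025), k2=(0.005, 0.025), k3=(0.005, 0.025), k4=(0.005, 0.025); state += dt/6·(k1+2k2+2k3+k4)
t=0.020: state=(-0.400, 0.261)
t=0.040: state=(-0.400, 0.261)
t=0.060: state=(-0.400, 0.262)
continuing one RK4 step at a time; state shown every 50 steps (Δt=1):
t=1.000: state=(-0.408, 0.284)
t=2.000: state=(-0.460, 0.301)
t=3.000: state=(-0.591, 0.305)
t=4.000: state=(-0.828, 0.285)
t=5.000: state=(-1.104, 0.231)
t=6.000: state=(-1.273, 0.152)
t=7.000: state=(-1.307, 0.068)
t=8.000: state=(-1.267, -0.006)
t=9.000: state=(-1.194, -0.064)
t=10.000: state=(-1.105, -0.106)
t=11.000: state=(-1.004, -0.132)
t=12.000: state=(-0.885, -0.140)
t=13.000: state=(-0.738, -0.130)
t=14.000: state=(-0.530, -0.098)
t=15.000: state=(-0.164, -0.033)
t=16.000: state=(0.622, 0.098)
t=17.000: state=(1.596, 0.345)
t=18.000: state=(1.758, 0.641)
t=19.000: state=(1.659, 0.904)
t=19.700: state=(1.568, 1.063)
compare at T: v=1.568, w=1.063

largest component: v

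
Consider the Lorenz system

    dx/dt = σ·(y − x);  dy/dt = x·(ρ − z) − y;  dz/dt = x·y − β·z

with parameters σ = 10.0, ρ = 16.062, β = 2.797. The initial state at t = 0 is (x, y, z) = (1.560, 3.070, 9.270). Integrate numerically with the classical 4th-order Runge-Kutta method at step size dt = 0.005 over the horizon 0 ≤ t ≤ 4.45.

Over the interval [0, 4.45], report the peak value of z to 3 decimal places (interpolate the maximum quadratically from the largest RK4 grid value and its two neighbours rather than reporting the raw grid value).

max z = 20.975

t=0.000: state=(1.560, 3.070, 9.270)
step 1 (dt=0.005): k1=(15.100, 7.526, -21.139), k2=(14.911, 7.848, -20.845), k3=(14.923, 7.842, -20.847), k4=(14.746, 8.163, -20.554); state += dt/6·(k1+2k2+2k3+k4)
t=0.005: state=(1.635, 3.109, 9.166)
t=0.010: state=(1.708, 3.152, 9.064)
t=0.015: state=(1.779, 3.197, 8.966)
continuing one RK4 step at a time; state shown every 40 steps (Δt=0.2):
t=0.200: state=(4.811, 7.102, 7.832)
t=0.400: state=(9.949, 11.285, 16.969)
t=0.600: state=(6.245, 3.062, 19.086)
t=0.800: state=(2.885, 2.617, 12.334)
t=1.000: state=(4.150, 5.619, 9.125)
t=1.200: state=(8.352, 10.461, 13.668)
t=1.400: state=(7.976, 5.516, 19.680)
t=1.600: state=(3.950, 3.078, 14.323)
t=1.800: state=(4.275, 5.312, 10.579)
t=2.000: state=(7.542, 9.369, 13.102)
t=2.200: state=(8.221, 6.685, 18.833)
t=2.400: state=(4.784, 3.740, 15.219)
t=2.600: state=(4.644, 5.418, 11.684)
t=2.800: state=(7.223, 8.677, 13.384)
t=3.000: state=(7.986, 6.960, 17.973)
t=3.200: state=(5.295, 4.346, 15.470)
t=3.400: state=(5.042, 5.659, 12.471)
t=3.600: state=(7.102, 8.221, 13.843)
t=3.800: state=(7.666, 6.900, 17.323)
t=4.000: state=(5.594, 4.828, 15.438)
t=4.200: state=(5.395, 5.914, 13.043)
t=4.400: state=(7.044, 7.880, 14.267)
t=4.450: state=(7.404, 7.983, 15.093)
largest grid value and its neighbours: z(0.505)=20.96624, z(0.510)=20.97496, z(0.515)=20.96770
parabola through these three points peaks at t≈0.510 with z≈20.97498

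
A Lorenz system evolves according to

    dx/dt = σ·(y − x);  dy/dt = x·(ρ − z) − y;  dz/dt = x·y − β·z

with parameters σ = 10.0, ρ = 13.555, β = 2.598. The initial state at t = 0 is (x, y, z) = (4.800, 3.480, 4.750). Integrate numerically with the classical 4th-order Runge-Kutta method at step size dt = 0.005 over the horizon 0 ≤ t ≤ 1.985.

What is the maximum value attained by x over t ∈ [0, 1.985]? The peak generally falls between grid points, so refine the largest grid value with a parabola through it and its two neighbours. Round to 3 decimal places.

max x = 9.332

t=0.000: state=(4.800, 3.480, 4.750)
step 1 (dt=0.005): k1=(-13.200, 38.784, 4.364), k2=(-11.900, 38.344, 4.683), k3=(-11.944, 38.370, 4.687), k4=(-10.684, 37.955, 5.004); state += dt/6·(k1+2k2+2k3+k4)
t=0.005: state=(4.740, 3.672, 4.773)
t=0.010: state=(4.693, 3.860, 4.800)
t=0.015: state=(4.657, 4.044, 4.830)
continuing one RK4 step at a time; state shown every 20 steps (Δt=0.1):
t=0.100: state=(5.265, 6.949, 5.930)
t=0.200: state=(7.474, 9.891, 9.425)
t=0.300: state=(9.259, 9.938, 15.026)
t=0.400: state=(8.359, 6.051, 18.052)
t=0.500: state=(5.571, 2.799, 16.521)
t=0.600: state=(3.388, 1.868, 13.582)
t=0.700: state=(2.457, 2.036, 10.945)
t=0.800: state=(2.405, 2.675, 8.929)
t=0.900: state=(2.951, 3.769, 7.636)
t=1.000: state=(4.055, 5.451, 7.310)
t=1.100: state=(5.719, 7.600, 8.484)
t=1.200: state=(7.559, 9.141, 11.603)
t=1.300: state=(8.376, 8.229, 15.325)
t=1.400: state=(7.267, 5.414, 16.595)
t=1.500: state=(5.277, 3.416, 15.152)
t=1.600: state=(3.842, 2.874, 12.882)
t=1.700: state=(3.309, 3.173, 10.851)
t=1.800: state=(3.499, 3.988, 9.421)
t=1.900: state=(4.253, 5.260, 8.837)
t=1.985: state=(5.263, 6.602, 9.251)
largest grid value and its neighbours: x(0.315)=9.32548, x(0.320)=9.33180, x(0.325)=9.32991
parabola through these three points peaks at t≈0.321 with x≈9.33210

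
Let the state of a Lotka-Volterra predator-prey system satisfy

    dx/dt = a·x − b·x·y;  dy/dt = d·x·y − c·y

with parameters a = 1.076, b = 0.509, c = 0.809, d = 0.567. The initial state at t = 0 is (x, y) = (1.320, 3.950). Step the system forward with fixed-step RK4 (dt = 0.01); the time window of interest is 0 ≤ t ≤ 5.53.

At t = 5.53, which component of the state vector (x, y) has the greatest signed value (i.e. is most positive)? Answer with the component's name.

t=0.000: state=(1.320, 3.950)
step 1 (dt=0.01): k1=(-1.234, -0.239), k2=(-1.227, -0.253), k3=(-1.227, -0.253), k4=(-1.220, -0.267); state += dt/6·(k1+2k2+2k3+k4)
t=0.010: state=(1.308, 3.947)
t=0.020: state=(1.296, 3.945)
t=0.030: state=(1.284, 3.942)
continuing one RK4 step at a time; state shown every 20 steps (Δt=0.2):
t=0.200: state=(1.100, 3.852)
t=0.400: state=(0.929, 3.674)
t=0.600: state=(0.802, 3.446)
t=0.800: state=(0.709, 3.193)
t=1.000: state=(0.644, 2.932)
t=1.200: state=(0.600, 2.675)
t=1.400: state=(0.574, 2.432)
t=1.600: state=(0.562, 2.206)
t=1.800: state=(0.563, 2.000)
t=2.000: state=(0.575, 1.814)
t=2.200: state=(0.598, 1.649)
t=2.400: state=(0.632, 1.504)
t=2.600: state=(0.676, 1.378)
t=2.800: state=(0.733, 1.269)
t=3.000: state=(0.803, 1.178)
t=3.200: state=(0.887, 1.102)
t=3.400: state=(0.986, 1.043)
t=3.600: state=(1.102, 0.998)
t=3.800: state=(1.237, 0.969)
t=4.000: state=(1.391, 0.957)
t=4.200: state=(1.565, 0.962)
t=4.400: state=(1.757, 0.988)
t=4.600: state=(1.966, 1.038)
t=4.800: state=(2.186, 1.117)
t=5.000: state=(2.406, 1.233)
t=5.200: state=(2.611, 1.394)
t=5.400: state=(2.781, 1.610)
t=5.530: state=(2.859, 1.785)
compare at T: x=2.859, y=1.785

largest component: x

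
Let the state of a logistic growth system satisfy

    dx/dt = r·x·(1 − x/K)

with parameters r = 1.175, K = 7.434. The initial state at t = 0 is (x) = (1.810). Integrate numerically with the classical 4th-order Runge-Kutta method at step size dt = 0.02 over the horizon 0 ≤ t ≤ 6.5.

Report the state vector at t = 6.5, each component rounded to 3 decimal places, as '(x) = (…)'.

t=0.000: state=(1.810)
step 1 (dt=0.02): k1=(1.609), k2=(1.619), k3=(1.619), k4=(1.628); state += dt/6·(k1+2k2+2k3+k4)
t=0.020: state=(1.842)
t=0.040: state=(1.875)
t=0.060: state=(1.908)
continuing one RK4 step at a time; state shown every 25 steps (Δt=0.5):
t=0.500: state=(2.726)
t=1.000: state=(3.794)
t=1.500: state=(4.849)
t=2.000: state=(5.735)
t=2.500: state=(6.383)
t=3.000: state=(6.811)
t=3.500: state=(7.074)
t=4.000: state=(7.230)
t=4.500: state=(7.319)
t=5.000: state=(7.370)
t=5.500: state=(7.398)
t=6.000: state=(7.414)
t=6.500: state=(7.423)

(x) = (7.423)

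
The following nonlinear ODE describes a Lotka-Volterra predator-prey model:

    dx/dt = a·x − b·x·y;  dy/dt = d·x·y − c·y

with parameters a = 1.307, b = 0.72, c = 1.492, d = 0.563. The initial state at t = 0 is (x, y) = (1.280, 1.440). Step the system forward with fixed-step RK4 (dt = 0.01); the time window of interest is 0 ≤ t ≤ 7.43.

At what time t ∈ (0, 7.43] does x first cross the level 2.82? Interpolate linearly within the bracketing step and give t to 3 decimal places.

t = 1.330

t=0.000: state=(1.280, 1.440)
step 1 (dt=0.01): k1=(0.346, -1.111), k2=(0.351, -1.105), k3=(0.351, -1.105), k4=(0.357, -1.099); state += dt/6·(k1+2k2+2k3+k4)
t=0.010: state=(1.284, 1.429)
t=0.020: state=(1.287, 1.418)
t=0.030: state=(1.291, 1.407)
continuing one RK4 step at a time; state shown every 25 steps (Δt=0.25):
t=0.250: state=(1.401, 1.197)
t=0.500: state=(1.593, 1.017)
t=0.750: state=(1.862, 0.892)
t=1.000: state=(2.215, 0.817)
t=1.250: state=(2.659, 0.792)
t=1.330: state=(2.820, 0.796)
next step: t=1.340: state=(2.841, 0.796) — x has crossed 2.82
linear interpolation between t=1.330 (2.81979) and t=1.340 (2.84056) → t≈1.330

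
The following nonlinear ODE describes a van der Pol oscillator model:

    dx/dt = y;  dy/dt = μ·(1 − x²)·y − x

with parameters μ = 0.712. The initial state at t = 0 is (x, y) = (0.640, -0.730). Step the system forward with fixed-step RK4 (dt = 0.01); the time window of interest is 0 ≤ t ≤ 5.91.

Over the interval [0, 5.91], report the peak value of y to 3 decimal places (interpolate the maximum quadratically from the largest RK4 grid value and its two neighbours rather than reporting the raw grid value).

t=0.000: state=(0.640, -0.730)
step 1 (dt=0.01): k1=(-0.730, -0.947), k2=(-0.735, -0.948), k3=(-0.735, -0.948), k4=(-0.739, -0.948); state += dt/6·(k1+2k2+2k3+k4)
t=0.010: state=(0.633, -0.739)
t=0.020: state=(0.625, -0.749)
t=0.030: state=(0.618, -0.758)
continuing one RK4 step at a time; state shown every 20 steps (Δt=0.2):
t=0.200: state=(0.475, -0.923)
t=0.400: state=(0.270, -1.123)
t=0.600: state=(0.026, -1.323)
t=0.800: state=(-0.257, -1.498)
t=1.000: state=(-0.568, -1.597)
t=1.200: state=(-0.887, -1.556)
t=1.400: state=(-1.179, -1.334)
t=1.600: state=(-1.410, -0.962)
t=1.800: state=(-1.560, -0.535)
t=2.000: state=(-1.626, -0.142)
t=2.200: state=(-1.621, 0.178)
t=2.400: state=(-1.560, 0.430)
t=2.600: state=(-1.453, 0.635)
t=2.800: state=(-1.307, 0.818)
t=3.000: state=(-1.126, 0.999)
t=3.200: state=(-0.906, 1.198)
t=3.400: state=(-0.644, 1.427)
t=3.600: state=(-0.333, 1.692)
t=3.800: state=(0.034, 1.976)
t=4.000: state=(0.454, 2.204)
t=4.200: state=(0.902, 2.236)
t=4.400: state=(1.326, 1.935)
t=4.600: state=(1.657, 1.344)
t=4.800: state=(1.859, 0.689)
t=5.000: state=(1.941, 0.155)
t=5.200: state=(1.932, -0.216)
t=5.400: state=(1.862, -0.467)
t=5.600: state=(1.750, -0.648)
t=5.800: state=(1.605, -0.797)
t=5.910: state=(1.513, -0.875)
largest grid value and its neighbours: y(4.120)=2.25790, y(4.130)=2.25799, y(4.140)=2.25731
parabola through these three points peaks at t≈4.126 with y≈2.25805

max y = 2.258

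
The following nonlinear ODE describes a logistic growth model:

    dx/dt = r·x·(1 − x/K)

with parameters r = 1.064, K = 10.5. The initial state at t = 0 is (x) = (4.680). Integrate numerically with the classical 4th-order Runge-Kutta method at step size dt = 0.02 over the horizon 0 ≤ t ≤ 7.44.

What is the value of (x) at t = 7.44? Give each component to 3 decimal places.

t=0.000: state=(4.680)
step 1 (dt=0.02): k1=(2.760), k2=(2.763), k3=(2.763), k4=(2.766); state += dt/6·(k1+2k2+2k3+k4)
t=0.020: state=(4.735)
t=0.040: state=(4.791)
t=0.060: state=(4.846)
continuing one RK4 step at a time; state shown every 25 steps (Δt=0.5):
t=0.500: state=(6.068)
t=1.000: state=(7.347)
t=1.500: state=(8.386)
t=2.000: state=(9.146)
t=2.500: state=(9.660)
t=3.000: state=(9.990)
t=3.500: state=(10.194)
t=4.000: state=(10.318)
t=4.500: state=(10.392)
t=5.000: state=(10.436)
t=5.500: state=(10.463)
t=6.000: state=(10.478)
t=6.500: state=(10.487)
t=7.000: state=(10.492)
t=7.440: state=(10.495)

(x) = (10.495)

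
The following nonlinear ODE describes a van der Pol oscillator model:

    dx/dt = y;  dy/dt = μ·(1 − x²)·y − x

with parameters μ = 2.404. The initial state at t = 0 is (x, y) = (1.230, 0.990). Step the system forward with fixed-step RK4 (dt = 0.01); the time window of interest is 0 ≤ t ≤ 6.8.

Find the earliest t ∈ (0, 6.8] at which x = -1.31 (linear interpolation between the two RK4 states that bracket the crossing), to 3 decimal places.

t=0.000: state=(1.230, 0.990)
step 1 (dt=0.01): k1=(0.990, -2.451), k2=(0.978, -2.469), k3=(0.978, -2.469), k4=(0.965, -2.486); state += dt/6·(k1+2k2+2k3+k4)
t=0.010: state=(1.240, 0.965)
t=0.020: state=(1.249, 0.940)
t=0.030: state=(1.259, 0.915)
continuing one RK4 step at a time; state shown every 25 steps (Δt=0.25):
t=0.250: state=(1.398, 0.364)
t=0.500: state=(1.430, -0.068)
t=0.750: state=(1.380, -0.305)
t=1.000: state=(1.284, -0.459)
t=1.250: state=(1.151, -0.610)
t=1.500: state=(0.974, -0.820)
t=1.750: state=(0.727, -1.196)
t=2.000: state=(0.343, -1.982)
t=2.250: state=(-0.333, -3.554)
t=2.490: state=(-1.309, -3.938)
next step: t=2.500: state=(-1.348, -3.853) — x has crossed -1.31
linear interpolation between t=2.490 (-1.30897) and t=2.500 (-1.34794) → t≈2.490

t = 2.490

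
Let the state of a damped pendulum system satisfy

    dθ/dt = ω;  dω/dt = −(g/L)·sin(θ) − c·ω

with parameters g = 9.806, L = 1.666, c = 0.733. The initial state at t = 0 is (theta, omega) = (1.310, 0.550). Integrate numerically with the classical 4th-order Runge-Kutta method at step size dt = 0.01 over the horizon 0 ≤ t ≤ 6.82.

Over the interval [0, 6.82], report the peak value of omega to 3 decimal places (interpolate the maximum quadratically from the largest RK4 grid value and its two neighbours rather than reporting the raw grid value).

t=0.000: state=(1.310, 0.550)
step 1 (dt=0.01): k1=(0.550, -6.090), k2=(0.520, -6.072), k3=(0.520, -6.072), k4=(0.489, -6.053); state += dt/6·(k1+2k2+2k3+k4)
t=0.010: state=(1.315, 0.489)
t=0.020: state=(1.320, 0.429)
t=0.030: state=(1.324, 0.369)
continuing one RK4 step at a time; state shown every 25 steps (Δt=0.25):
t=0.250: state=(1.268, -0.843)
t=0.500: state=(0.916, -1.899)
t=0.750: state=(0.366, -2.377)
t=1.000: state=(-0.205, -2.065)
t=1.250: state=(-0.616, -1.155)
t=1.500: state=(-0.770, -0.079)
t=1.750: state=(-0.669, 0.837)
t=2.000: state=(-0.382, 1.377)
t=2.250: state=(-0.023, 1.410)
t=2.500: state=(0.284, 0.981)
t=2.750: state=(0.448, 0.316)
t=3.000: state=(0.443, -0.332)
t=3.250: state=(0.299, -0.773)
t=3.500: state=(0.083, -0.898)
t=3.750: state=(-0.123, -0.711)
t=4.000: state=(-0.255, -0.326)
t=4.250: state=(-0.283, 0.098)
t=4.500: state=(-0.215, 0.421)
t=4.750: state=(-0.089, 0.554)
t=5.000: state=(0.045, 0.486)
t=5.250: state=(0.142, 0.271)
t=5.500: state=(0.176, 0.004)
t=5.750: state=(0.148, -0.219)
t=6.000: state=(0.076, -0.334)
t=6.250: state=(-0.009, -0.322)
t=6.500: state=(-0.076, -0.206)
t=6.750: state=(-0.108, -0.043)
t=6.820: state=(-0.109, 0.003)
largest grid value and its neighbours: omega(2.130)=1.45973, omega(2.140)=1.46009, omega(2.150)=1.45960
parabola through these three points peaks at t≈2.139 with omega≈1.46009

max omega = 1.460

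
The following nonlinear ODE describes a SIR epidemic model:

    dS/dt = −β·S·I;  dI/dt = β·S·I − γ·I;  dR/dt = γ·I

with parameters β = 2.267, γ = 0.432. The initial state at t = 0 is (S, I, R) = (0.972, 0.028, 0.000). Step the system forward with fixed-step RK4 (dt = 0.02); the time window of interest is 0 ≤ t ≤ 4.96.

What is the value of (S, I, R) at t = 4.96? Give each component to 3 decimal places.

(S, I, R) = (0.026, 0.284, 0.690)

t=0.000: state=(0.972, 0.028, 0.000)
step 1 (dt=0.02): k1=(-0.062, 0.050, 0.012), k2=(-0.063, 0.050, 0.012), k3=(-0.063, 0.050, 0.012), k4=(-0.064, 0.051, 0.013); state += dt/6·(k1+2k2+2k3+k4)
t=0.020: state=(0.971, 0.029, 0.000)
t=0.040: state=(0.969, 0.030, 0.001)
t=0.060: state=(0.968, 0.031, 0.001)
continuing one RK4 step at a time; state shown every 10 steps (Δt=0.2):
t=0.200: state=(0.957, 0.040, 0.003)
t=0.400: state=(0.937, 0.056, 0.007)
t=0.600: state=(0.909, 0.078, 0.013)
t=0.800: state=(0.872, 0.107, 0.021)
t=1.000: state=(0.824, 0.145, 0.032)
t=1.200: state=(0.764, 0.190, 0.046)
t=1.400: state=(0.692, 0.243, 0.065)
t=1.600: state=(0.612, 0.300, 0.088)
t=1.800: state=(0.528, 0.356, 0.116)
t=2.000: state=(0.444, 0.407, 0.149)
t=2.200: state=(0.365, 0.448, 0.186)
t=2.400: state=(0.296, 0.477, 0.227)
t=2.600: state=(0.237, 0.494, 0.269)
t=2.800: state=(0.189, 0.499, 0.312)
t=3.000: state=(0.151, 0.494, 0.355)
t=3.200: state=(0.121, 0.482, 0.397)
t=3.400: state=(0.098, 0.465, 0.438)
t=3.600: state=(0.080, 0.444, 0.477)
t=3.800: state=(0.065, 0.420, 0.514)
t=4.000: state=(0.054, 0.396, 0.550)
t=4.200: state=(0.046, 0.372, 0.583)
t=4.400: state=(0.039, 0.347, 0.614)
t=4.600: state=(0.033, 0.324, 0.643)
t=4.800: state=(0.029, 0.301, 0.670)
t=4.960: state=(0.026, 0.284, 0.690)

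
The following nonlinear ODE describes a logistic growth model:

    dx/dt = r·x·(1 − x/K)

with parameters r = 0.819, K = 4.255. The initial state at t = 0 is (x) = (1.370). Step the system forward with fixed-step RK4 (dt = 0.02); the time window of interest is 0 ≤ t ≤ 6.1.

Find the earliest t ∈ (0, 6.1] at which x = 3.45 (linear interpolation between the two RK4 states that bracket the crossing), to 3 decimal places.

t=0.000: state=(1.370)
step 1 (dt=0.02): k1=(0.761), k2=(0.763), k3=(0.763), k4=(0.765); state += dt/6·(k1+2k2+2k3+k4)
t=0.020: state=(1.385)
t=0.040: state=(1.401)
t=0.060: state=(1.416)
continuing one RK4 step at a time; state shown every 10 steps (Δt=0.2):
t=0.200: state=(1.526)
t=0.400: state=(1.690)
t=0.600: state=(1.859)
t=0.800: state=(2.032)
t=1.000: state=(2.206)
t=1.200: state=(2.380)
t=1.400: state=(2.549)
t=1.600: state=(2.714)
t=1.800: state=(2.871)
t=2.000: state=(3.019)
t=2.200: state=(3.158)
t=2.400: state=(3.286)
t=2.600: state=(3.403)
t=2.680: state=(3.447)
next step: t=2.700: state=(3.457) — x has crossed 3.45
linear interpolation between t=2.680 (3.44668) and t=2.700 (3.45735) → t≈2.686

t = 2.686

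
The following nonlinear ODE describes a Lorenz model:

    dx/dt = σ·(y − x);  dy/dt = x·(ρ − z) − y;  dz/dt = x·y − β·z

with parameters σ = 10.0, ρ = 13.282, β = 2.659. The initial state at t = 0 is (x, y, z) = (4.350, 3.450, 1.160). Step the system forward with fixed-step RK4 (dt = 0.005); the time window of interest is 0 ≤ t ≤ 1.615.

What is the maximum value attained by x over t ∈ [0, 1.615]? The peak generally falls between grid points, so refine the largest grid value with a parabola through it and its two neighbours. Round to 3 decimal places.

t=0.000: state=(4.350, 3.450, 1.160)
step 1 (dt=0.005): k1=(-9.000, 49.281, 11.923), k2=(-7.543, 48.756, 12.299), k3=(-7.593, 48.797, 12.304), k4=(-6.181, 48.311, 12.681); state += dt/6·(k1+2k2+2k3+k4)
t=0.005: state=(4.312, 3.694, 1.222)
t=0.010: state=(4.288, 3.933, 1.287)
t=0.015: state=(4.276, 4.169, 1.356)
continuing one RK4 step at a time; state shown every 20 steps (Δt=0.1):
t=0.100: state=(5.480, 8.054, 3.330)
t=0.200: state=(8.713, 12.112, 9.099)
t=0.300: state=(10.740, 10.580, 17.588)
t=0.400: state=(8.161, 3.913, 19.666)
t=0.500: state=(4.070, 0.713, 16.145)
t=0.600: state=(1.744, 0.336, 12.478)
t=0.700: state=(0.929, 0.561, 9.611)
t=0.800: state=(0.811, 0.889, 7.420)
t=0.900: state=(1.030, 1.384, 5.777)
t=1.000: state=(1.541, 2.233, 4.631)
t=1.100: state=(2.481, 3.714, 4.073)
t=1.200: state=(4.103, 6.154, 4.553)
t=1.300: state=(6.572, 9.358, 7.205)
t=1.400: state=(9.106, 10.907, 12.898)
t=1.500: state=(9.258, 7.614, 17.839)
t=1.600: state=(6.509, 3.281, 17.375)
t=1.615: state=(6.029, 2.869, 16.978)
largest grid value and its neighbours: x(0.290)=10.72843, x(0.295)=10.74093, x(0.300)=10.73981
parabola through these three points peaks at t≈0.297 with x≈10.74212

max x = 10.742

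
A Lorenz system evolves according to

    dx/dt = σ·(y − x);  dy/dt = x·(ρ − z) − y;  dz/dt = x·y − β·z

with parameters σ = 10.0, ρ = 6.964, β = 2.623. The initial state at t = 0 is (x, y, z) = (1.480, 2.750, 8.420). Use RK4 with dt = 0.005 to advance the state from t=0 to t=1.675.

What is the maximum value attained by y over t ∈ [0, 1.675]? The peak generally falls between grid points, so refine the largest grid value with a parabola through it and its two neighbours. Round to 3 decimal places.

max y = 5.020

t=0.000: state=(1.480, 2.750, 8.420)
step 1 (dt=0.005): k1=(12.700, -4.905, -18.016), k2=(12.260, -4.871, -17.829), k3=(12.272, -4.870, -17.833), k4=(11.843, -4.832, -17.651); state += dt/6·(k1+2k2+2k3+k4)
t=0.005: state=(1.541, 2.726, 8.331)
t=0.010: state=(1.599, 2.702, 8.243)
t=0.015: state=(1.652, 2.678, 8.158)
continuing one RK4 step at a time; state shown every 20 steps (Δt=0.1):
t=0.100: state=(2.132, 2.380, 6.900)
t=0.200: state=(2.244, 2.295, 5.757)
t=0.300: state=(2.319, 2.438, 4.900)
t=0.400: state=(2.502, 2.751, 4.317)
t=0.500: state=(2.819, 3.203, 4.018)
t=0.600: state=(3.261, 3.755, 4.025)
t=0.700: state=(3.788, 4.335, 4.360)
t=0.800: state=(4.318, 4.809, 5.001)
t=0.900: state=(4.723, 5.018, 5.826)
t=1.000: state=(4.875, 4.876, 6.593)
t=1.100: state=(4.732, 4.460, 7.055)
t=1.200: state=(4.378, 3.969, 7.113)
t=1.300: state=(3.967, 3.577, 6.847)
t=1.400: state=(3.630, 3.354, 6.414)
t=1.500: state=(3.427, 3.297, 5.957)
t=1.600: state=(3.367, 3.373, 5.573)
t=1.675: state=(3.405, 3.496, 5.368)
largest grid value and its neighbours: y(0.905)=5.01961, y(0.910)=5.02002, y(0.915)=5.01951
parabola through these three points peaks at t≈0.910 with y≈5.02002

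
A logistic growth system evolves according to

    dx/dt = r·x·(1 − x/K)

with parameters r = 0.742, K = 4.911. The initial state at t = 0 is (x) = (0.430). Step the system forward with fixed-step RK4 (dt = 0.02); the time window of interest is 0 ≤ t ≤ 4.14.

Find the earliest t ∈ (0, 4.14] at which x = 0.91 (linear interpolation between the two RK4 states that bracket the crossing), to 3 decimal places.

t = 1.163

t=0.000: state=(0.430)
step 1 (dt=0.02): k1=(0.291), k2=(0.293), k3=(0.293), k4=(0.295); state += dt/6·(k1+2k2+2k3+k4)
t=0.020: state=(0.436)
t=0.040: state=(0.442)
t=0.060: state=(0.448)
continuing one RK4 step at a time; state shown every 10 steps (Δt=0.2):
t=0.200: state=(0.492)
t=0.400: state=(0.562)
t=0.600: state=(0.640)
t=0.800: state=(0.727)
t=1.000: state=(0.824)
t=1.160: state=(0.908)
next step: t=1.180: state=(0.919) — x has crossed 0.91
linear interpolation between t=1.160 (0.90834) and t=1.180 (0.91938) → t≈1.163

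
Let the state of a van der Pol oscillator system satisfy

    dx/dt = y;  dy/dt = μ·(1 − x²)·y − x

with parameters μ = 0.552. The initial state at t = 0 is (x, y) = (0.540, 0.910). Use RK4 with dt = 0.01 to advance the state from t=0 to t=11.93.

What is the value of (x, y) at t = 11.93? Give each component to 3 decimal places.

(x, y) = (-0.349, 1.832)

t=0.000: state=(0.540, 0.910)
step 1 (dt=0.01): k1=(0.910, -0.184), k2=(0.909, -0.192), k3=(0.909, -0.192), k4=(0.908, -0.199); state += dt/6·(k1+2k2+2k3+k4)
t=0.010: state=(0.549, 0.908)
t=0.020: state=(0.558, 0.906)
t=0.030: state=(0.567, 0.904)
continuing one RK4 step at a time; state shown every 50 steps (Δt=0.5):
t=0.500: state=(0.940, 0.631)
t=1.000: state=(1.127, 0.095)
t=1.500: state=(1.036, -0.448)
t=2.000: state=(0.689, -0.937)
t=2.500: state=(0.101, -1.409)
t=3.000: state=(-0.684, -1.642)
t=3.500: state=(-1.398, -1.060)
t=4.000: state=(-1.673, -0.064)
t=4.500: state=(-1.520, 0.618)
t=5.000: state=(-1.087, 1.109)
t=5.500: state=(-0.403, 1.646)
t=6.000: state=(0.552, 2.102)
t=6.500: state=(1.514, 1.496)
t=7.000: state=(1.920, 0.170)
t=7.500: state=(1.790, -0.598)
t=8.000: state=(1.374, -1.050)
t=8.500: state=(0.733, -1.536)
t=9.000: state=(-0.183, -2.118)
t=9.500: state=(-1.269, -1.977)
t=10.000: state=(-1.924, -0.576)
t=10.500: state=(-1.931, 0.419)
t=11.000: state=(-1.589, 0.911)
t=11.500: state=(-1.028, 1.346)
t=11.930: state=(-0.349, 1.832)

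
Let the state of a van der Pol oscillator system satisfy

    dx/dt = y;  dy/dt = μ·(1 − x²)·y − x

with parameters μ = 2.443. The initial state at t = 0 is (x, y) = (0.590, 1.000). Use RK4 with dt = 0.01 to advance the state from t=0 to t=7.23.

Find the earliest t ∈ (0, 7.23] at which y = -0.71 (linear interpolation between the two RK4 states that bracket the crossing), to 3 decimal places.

t=0.000: state=(0.590, 1.000)
step 1 (dt=0.01): k1=(1.000, 1.003), k2=(1.005, 0.991), k3=(1.005, 0.991), k4=(1.010, 0.979); state += dt/6·(k1+2k2+2k3+k4)
t=0.010: state=(0.600, 1.010)
t=0.020: state=(0.610, 1.020)
t=0.030: state=(0.620, 1.029)
continuing one RK4 step at a time; state shown every 25 steps (Δt=0.25):
t=0.250: state=(0.862, 1.129)
t=0.500: state=(1.122, 0.886)
t=0.750: state=(1.285, 0.404)
t=1.000: state=(1.331, -0.006)
t=1.250: state=(1.294, -0.270)
t=1.500: state=(1.203, -0.458)
t=1.750: state=(1.065, -0.646)
t=1.820: state=(1.018, -0.709)
next step: t=1.830: state=(1.011, -0.719) — y has crossed -0.71
linear interpolation between t=1.820 (-0.70911) and t=1.830 (-0.71875) → t≈1.821

t = 1.821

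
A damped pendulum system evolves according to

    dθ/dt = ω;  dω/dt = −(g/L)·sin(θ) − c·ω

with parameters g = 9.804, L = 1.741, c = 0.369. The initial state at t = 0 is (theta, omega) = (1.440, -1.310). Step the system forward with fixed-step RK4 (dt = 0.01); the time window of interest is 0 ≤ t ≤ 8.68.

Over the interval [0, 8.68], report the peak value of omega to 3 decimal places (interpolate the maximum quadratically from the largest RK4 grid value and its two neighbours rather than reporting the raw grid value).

max omega = 2.324

t=0.000: state=(1.440, -1.310)
step 1 (dt=0.01): k1=(-1.310, -5.100), k2=(-1.335, -5.085), k3=(-1.335, -5.085), k4=(-1.361, -5.071); state += dt/6·(k1+2k2+2k3+k4)
t=0.010: state=(1.427, -1.361)
t=0.020: state=(1.413, -1.411)
t=0.030: state=(1.398, -1.462)
continuing one RK4 step at a time; state shown every 50 steps (Δt=0.5):
t=0.500: state=(0.265, -2.997)
t=1.000: state=(-0.969, -1.467)
t=1.500: state=(-1.048, 1.089)
t=2.000: state=(-0.095, 2.320)
t=2.500: state=(0.796, 0.901)
t=3.000: state=(0.708, -1.159)
t=3.500: state=(-0.110, -1.726)
t=4.000: state=(-0.668, -0.312)
t=4.500: state=(-0.412, 1.187)
t=5.000: state=(0.253, 1.158)
t=5.500: state=(0.524, -0.148)
t=6.000: state=(0.171, -1.076)
t=6.500: state=(-0.314, -0.647)
t=7.000: state=(-0.365, 0.429)
t=7.500: state=(0.001, 0.850)
t=8.000: state=(0.304, 0.239)
t=8.500: state=(0.213, -0.537)
t=8.680: state=(0.104, -0.658)
largest grid value and its neighbours: omega(1.960)=2.32255, omega(1.970)=2.32382, omega(1.980)=2.32381
parabola through these three points peaks at t≈1.975 with omega≈2.32398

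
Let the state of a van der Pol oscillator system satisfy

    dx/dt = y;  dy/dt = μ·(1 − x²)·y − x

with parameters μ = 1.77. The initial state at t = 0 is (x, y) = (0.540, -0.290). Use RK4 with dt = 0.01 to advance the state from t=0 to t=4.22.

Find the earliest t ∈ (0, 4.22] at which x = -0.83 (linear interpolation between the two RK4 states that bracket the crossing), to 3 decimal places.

t = 1.150

t=0.000: state=(0.540, -0.290)
step 1 (dt=0.01): k1=(-0.290, -0.904), k2=(-0.295, -0.909), k3=(-0.295, -0.909), k4=(-0.299, -0.914); state += dt/6·(k1+2k2+2k3+k4)
t=0.010: state=(0.537, -0.299)
t=0.020: state=(0.534, -0.308)
t=0.030: state=(0.531, -0.318)
continuing one RK4 step at a time; state shown every 20 steps (Δt=0.2):
t=0.200: state=(0.462, -0.494)
t=0.400: state=(0.338, -0.759)
t=0.600: state=(0.153, -1.117)
t=0.800: state=(-0.116, -1.595)
t=1.000: state=(-0.490, -2.129)
t=1.140: state=(-0.807, -2.359)
next step: t=1.150: state=(-0.830, -2.365) — x has crossed -0.83
linear interpolation between t=1.140 (-0.80670) and t=1.150 (-0.83032) → t≈1.150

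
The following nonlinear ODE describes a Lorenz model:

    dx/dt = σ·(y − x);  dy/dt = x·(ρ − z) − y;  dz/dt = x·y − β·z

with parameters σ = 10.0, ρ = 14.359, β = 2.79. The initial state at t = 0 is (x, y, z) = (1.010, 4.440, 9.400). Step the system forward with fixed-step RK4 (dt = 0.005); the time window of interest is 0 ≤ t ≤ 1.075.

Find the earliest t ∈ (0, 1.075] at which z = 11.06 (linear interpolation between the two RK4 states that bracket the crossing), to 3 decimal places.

t=0.000: state=(1.010, 4.440, 9.400)
step 1 (dt=0.005): k1=(34.300, 0.569, -21.742), k2=(33.457, 1.052, -21.208), k3=(33.490, 1.039, -21.219), k4=(32.677, 1.519, -20.696); state += dt/6·(k1+2k2+2k3+k4)
t=0.005: state=(1.177, 4.445, 9.294)
t=0.010: state=(1.337, 4.455, 9.193)
t=0.015: state=(1.489, 4.470, 9.097)
continuing one RK4 step at a time; state shown every 10 steps (Δt=0.05):
t=0.050: state=(2.399, 4.693, 8.551)
t=0.100: state=(3.427, 5.332, 8.126)
t=0.150: state=(4.368, 6.266, 8.127)
t=0.200: state=(5.349, 7.385, 8.623)
t=0.250: state=(6.396, 8.523, 9.694)
t=0.290: state=(7.235, 9.269, 10.978)
next step: t=0.295: state=(7.336, 9.342, 11.162) — z has crossed 11.06
linear interpolation between t=0.290 (10.97784) and t=0.295 (11.16242) → t≈0.292

t = 0.292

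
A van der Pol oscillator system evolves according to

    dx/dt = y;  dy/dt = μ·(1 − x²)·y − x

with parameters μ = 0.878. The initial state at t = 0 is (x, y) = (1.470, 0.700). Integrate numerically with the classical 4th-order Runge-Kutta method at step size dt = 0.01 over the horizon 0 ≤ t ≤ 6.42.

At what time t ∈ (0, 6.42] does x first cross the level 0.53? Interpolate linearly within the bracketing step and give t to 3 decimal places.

t=0.000: state=(1.470, 0.700)
step 1 (dt=0.01): k1=(0.700, -2.183), k2=(0.689, -2.182), k3=(0.689, -2.182), k4=(0.678, -2.180); state += dt/6·(k1+2k2+2k3+k4)
t=0.010: state=(1.477, 0.678)
t=0.020: state=(1.484, 0.656)
t=0.030: state=(1.490, 0.635)
continuing one RK4 step at a time; state shown every 25 steps (Δt=0.25):
t=0.250: state=(1.579, 0.189)
t=0.500: state=(1.575, -0.202)
t=0.750: state=(1.488, -0.483)
t=1.000: state=(1.338, -0.706)
t=1.250: state=(1.135, -0.922)
t=1.500: state=(0.875, -1.171)
t=1.750: state=(0.544, -1.491)
next step: t=1.760: state=(0.529, -1.506) — x has crossed 0.53
linear interpolation between t=1.750 (0.54387) and t=1.760 (0.52889) → t≈1.759

t = 1.759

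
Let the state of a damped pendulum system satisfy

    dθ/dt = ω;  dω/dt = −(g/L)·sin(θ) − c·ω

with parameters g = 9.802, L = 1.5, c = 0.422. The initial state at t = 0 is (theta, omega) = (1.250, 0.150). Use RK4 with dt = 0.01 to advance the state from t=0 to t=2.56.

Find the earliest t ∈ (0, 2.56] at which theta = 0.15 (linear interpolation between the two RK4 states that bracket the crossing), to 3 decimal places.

t = 0.688

t=0.000: state=(1.250, 0.150)
step 1 (dt=0.01): k1=(0.150, -6.265), k2=(0.119, -6.253), k3=(0.119, -6.253), k4=(0.087, -6.241); state += dt/6·(k1+2k2+2k3+k4)
t=0.010: state=(1.251, 0.087)
t=0.020: state=(1.252, 0.025)
t=0.030: state=(1.252, -0.037)
continuing one RK4 step at a time; state shown every 10 steps (Δt=0.1):
t=0.100: state=(1.234, -0.463)
t=0.200: state=(1.159, -1.040)
t=0.300: state=(1.028, -1.566)
t=0.400: state=(0.848, -2.018)
t=0.500: state=(0.628, -2.365)
t=0.600: state=(0.379, -2.576)
t=0.680: state=(0.170, -2.629)
next step: t=0.690: state=(0.144, -2.629) — theta has crossed 0.15
linear interpolation between t=0.680 (0.17048) and t=0.690 (0.14419) → t≈0.688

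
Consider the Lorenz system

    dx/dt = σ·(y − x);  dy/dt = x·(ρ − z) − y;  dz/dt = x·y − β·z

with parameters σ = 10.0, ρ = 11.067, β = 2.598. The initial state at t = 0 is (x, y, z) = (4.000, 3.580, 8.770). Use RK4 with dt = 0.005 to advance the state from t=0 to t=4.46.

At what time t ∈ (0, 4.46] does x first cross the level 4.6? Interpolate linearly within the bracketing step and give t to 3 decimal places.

t = 0.226

t=0.000: state=(4.000, 3.580, 8.770)
step 1 (dt=0.005): k1=(-4.200, 5.608, -8.464), k2=(-3.955, 5.654, -8.391), k3=(-3.960, 5.655, -8.389), k4=(-3.719, 5.701, -8.314); state += dt/6·(k1+2k2+2k3+k4)
t=0.005: state=(3.980, 3.608, 8.728)
t=0.010: state=(3.963, 3.637, 8.687)
t=0.015: state=(3.948, 3.666, 8.647)
continuing one RK4 step at a time; state shown every 40 steps (Δt=0.2):
t=0.200: state=(4.431, 5.054, 7.972)
t=0.225: state=(4.594, 5.270, 8.035)
next step: t=0.230: state=(4.628, 5.314, 8.052) — x has crossed 4.6
linear interpolation between t=0.225 (4.59365) and t=0.230 (4.62772) → t≈0.226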